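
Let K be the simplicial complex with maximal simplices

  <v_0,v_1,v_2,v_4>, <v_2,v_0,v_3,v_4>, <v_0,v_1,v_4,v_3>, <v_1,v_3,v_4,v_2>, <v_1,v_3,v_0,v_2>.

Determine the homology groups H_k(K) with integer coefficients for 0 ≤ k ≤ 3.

H_0 ≅ Z,  H_1 = 0,  H_2 = 0,  H_3 ≅ Z.

Take the total order v_0 < v_1 < v_2 < v_3 < v_4 on the vertex set. Then K (dimension 3) consists of the simplices:

  0-simplices (5): [v_0], [v_1], [v_2], [v_3], [v_4]
  1-simplices (10): [v_0,v_1], [v_0,v_2], [v_0,v_3], [v_0,v_4], [v_1,v_2], [v_1,v_3], [v_1,v_4], [v_2,v_3], [v_2,v_4], [v_3,v_4]
  2-simplices (10): [v_0,v_1,v_2], [v_0,v_1,v_3], [v_0,v_1,v_4], [v_0,v_2,v_3], [v_0,v_2,v_4], [v_0,v_3,v_4], [v_1,v_2,v_3], [v_1,v_2,v_4], [v_1,v_3,v_4], [v_2,v_3,v_4]
  3-simplices (5): [v_0,v_1,v_2,v_3], [v_0,v_1,v_2,v_4], [v_0,v_1,v_3,v_4], [v_0,v_2,v_3,v_4], [v_1,v_2,v_3,v_4]

Hence C_0 ≅ Z^5, C_1 ≅ Z^10, C_2 ≅ Z^10, C_3 ≅ Z^5.

The boundary map ∂_1: C_1 → C_0 sends each edge [p,q] (with p < q) to q − p. For instance
  ∂[v_2,v_4] = [v_4] − [v_2].
This gives a 5×10 integer matrix of rank 4; reducing to Smith normal form yields diagonal entries (1,1,1,1).

Boundary ∂_2: C_2 → C_1 maps a triangle to the signed sum of its edges. For instance
  ∂[v_0,v_2,v_4] = [v_2,v_4] − [v_0,v_4] + [v_0,v_2],
  ∂[v_1,v_2,v_3] = [v_2,v_3] − [v_1,v_3] + [v_1,v_2].
This gives a 10×10 integer matrix of rank 6; reducing to Smith normal form yields diagonal entries (1,1,1,1,1,1).

∂_3: C_3 → C_2 sends each 3-simplex σ to the alternating sum Σ_i (−1)^i (σ with its i-th vertex removed). For instance
  ∂[v_0,v_1,v_2,v_3] = [v_1,v_2,v_3] − [v_0,v_2,v_3] + [v_0,v_1,v_3] − [v_0,v_1,v_2],
  ∂[v_0,v_1,v_2,v_4] = [v_1,v_2,v_4] − [v_0,v_2,v_4] + [v_0,v_1,v_4] − [v_0,v_1,v_2].
As a 10×5 matrix over Z this has rank 4, with invariant factors (1,1,1,1).

Now H_k = ker ∂_k / im ∂_{k+1}, so:

  H_0: rank C_0 − rank ∂_1 = 5 − 4 = 1, and the invariant factors of ∂_1 are all 1, so H_0 ≅ Z.
  H_1: rank ker ∂_1 − rank ∂_2 = (10 − 4) − 6 = 0, and the invariant factors of ∂_2 are all 1, so H_1 ≅ 0.
  H_2: rank ker ∂_2 − rank ∂_3 = (10 − 6) − 4 = 0, and the invariant factors of ∂_3 are all 1, so H_2 ≅ 0.
  H_3: rank ker ∂_3 − rank ∂_4 = (5 − 4) − 0 = 1, and there is no ∂_4, so H_3 ≅ Z.

(K is a triangulation of the 3-sphere S^3.)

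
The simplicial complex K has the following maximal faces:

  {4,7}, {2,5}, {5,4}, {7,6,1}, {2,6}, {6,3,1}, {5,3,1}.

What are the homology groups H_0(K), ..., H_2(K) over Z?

Fix the vertex order 1 < 2 < 3 < 4 < 5 < 6 < 7 and write every simplex with vertices in increasing order. Then dim K = 2 and the simplices of K are:

  0-simplices (7): [1], [2], [3], [4], [5], [6], [7]
  1-simplices (11): [1,3], [1,5], [1,6], [1,7], [2,5], [2,6], [3,5], [3,6], [4,5], [4,7], [6,7]
  2-simplices (3): [1,3,5], [1,3,6], [1,6,7]

so the chain groups are C_0 ≅ Z^7, C_1 ≅ Z^11, C_2 ≅ Z^3.

The boundary map ∂_1: C_1 → C_0 is given by ∂[p,q] = [q] − [p]. For instance
  ∂[1,6] = [6] − [1].
As a 7×11 matrix over Z this has rank 6, with invariant factors (1,1,1,1,1,1).

The boundary map ∂_2: C_2 → C_1 maps a triangle to the signed sum of its edges. For instance
  ∂[1,6,7] = [6,7] − [1,7] + [1,6],
  ∂[1,3,5] = [3,5] − [1,5] + [1,3].
The resulting 11×3 matrix has rank 3, and its Smith normal form has invariant factors (1,1,1).

Computing H_k = (kernel of ∂_k) / (image of ∂_{k+1}):

  H_0: rank C_0 − rank ∂_1 = 7 − 6 = 1, and the invariant factors of ∂_1 are all 1, so H_0 = Z.
  H_1: rank ker ∂_1 − rank ∂_2 = (11 − 6) − 3 = 2, and the invariant factors of ∂_2 are all 1, so H_1 = Z^2.
  H_2: rank ker ∂_2 − rank ∂_3 = (3 − 3) − 0 = 0, and there is no ∂_3, so H_2 = 0.

As a check, the Euler characteristic is 7 − 11 + 3 = -1, which agrees with 1 − 2 + 0 = -1.

H_0 = Z,  H_1 = Z^2,  H_2 = 0.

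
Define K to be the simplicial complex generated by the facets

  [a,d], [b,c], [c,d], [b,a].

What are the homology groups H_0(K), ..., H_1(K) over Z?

K has 4 vertices, 4 edges.
rank ∂_0 = 0, rank ∂_1 = 3 ⇒ b_0 = 4 − 0 − 3 = 1; all invariant factors of ∂_1 are 1 so no torsion. So H_0 ≅ Z.
rank ∂_1 = 3, rank ∂_2 = 0 ⇒ b_1 = 4 − 3 − 0 = 1. So H_1 ≅ Z.

H_0 ≅ Z,  H_1 ≅ Z.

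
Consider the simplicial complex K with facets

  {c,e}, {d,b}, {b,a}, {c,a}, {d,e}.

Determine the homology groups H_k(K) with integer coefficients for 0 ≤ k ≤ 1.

H_0 = Z,  H_1 = Z.

Take the total order a < b < c < d < e on the vertex set. Then K (dimension 1) consists of the simplices:

  0-simplices (5): a, b, c, d, e
  1-simplices (5): ab, ac, bd, ce, de

giving chain groups C_0 ≅ Z^5, C_1 ≅ Z^5.

∂_1: C_1 → C_0 sends each edge [p,q] (with p < q) to q − p. For instance
  ∂ce = e − c.
The resulting 5×5 matrix has rank 4, and its Smith normal form has invariant factors (1,1,1,1).

Computing H_k = (kernel of ∂_k) / (image of ∂_{k+1}):

  H_0: rank C_0 − rank ∂_1 = 5 − 4 = 1, and the invariant factors of ∂_1 are all 1, so H_0 ≅ Z.
  H_1: rank ker ∂_1 − rank ∂_2 = (5 − 4) − 0 = 1, and there is no ∂_2, so H_1 ≅ Z.

As a check, the Euler characteristic is 5 − 5 = 0, which agrees with 1 − 1 = 0.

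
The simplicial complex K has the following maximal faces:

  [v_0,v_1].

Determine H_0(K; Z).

K has 2 vertices, 1 edge.
rank ∂_0 = 0, rank ∂_1 = 1 ⇒ b_0 = 2 − 0 − 1 = 1; all invariant factors of ∂_1 are 1 so no torsion. So H_0 ≅ Z.

H_0 = Z.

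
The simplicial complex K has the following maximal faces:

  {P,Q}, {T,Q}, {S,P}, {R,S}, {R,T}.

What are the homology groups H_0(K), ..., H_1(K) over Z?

We work with the vertex ordering P < Q < R < S < T. The simplices of K, each written with vertices in increasing order, are:

  0-simplices (5): P, Q, R, S, T
  1-simplices (5): PQ, PS, QT, RS, RT

Hence C_0 ≅ Z^5, C_1 ≅ Z^5.

The boundary map ∂_1: C_1 → C_0 sends each edge [p,q] (with p < q) to q − p.
The 5×5 boundary matrix has rank 4 and Smith normal form diag(1,1,1,1).

From H_k ≅ ker(∂_k) / im(∂_{k+1}) we obtain:

  H_0: rank C_0 − rank ∂_1 = 5 − 4 = 1, and the invariant factors of ∂_1 are all 1, so H_0 ≅ Z.
  H_1: rank ker ∂_1 − rank ∂_2 = (5 − 4) − 0 = 1, and there is no ∂_2, so H_1 ≅ Z.

H_0 ≅ Z,  H_1 ≅ Z.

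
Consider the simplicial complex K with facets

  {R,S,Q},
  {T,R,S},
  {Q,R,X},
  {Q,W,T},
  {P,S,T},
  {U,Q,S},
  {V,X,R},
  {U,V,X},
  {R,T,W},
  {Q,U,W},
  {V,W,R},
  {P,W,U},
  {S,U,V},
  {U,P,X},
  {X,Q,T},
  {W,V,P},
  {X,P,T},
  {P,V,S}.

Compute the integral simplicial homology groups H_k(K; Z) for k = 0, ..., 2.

Fix the vertex order P < Q < R < S < T < U < V < W < X and write every simplex with vertices in increasing order. Then dim K = 2 and the simplices of K are:

  0-simplices (9): P, Q, R, S, T, U, V, W, X
  1-simplices (27): PS, PT, PU, PV, PW, PX, QR, QS, QT, QU, QW, QX, RS, RT, RV, RW, RX, ST, SU, SV, TW, TX, UV, UW, UX, VW, VX
  2-simplices (18): PST, PSV, PTX, PUW, PUX, PVW, QRS, QRX, QSU, QTW, QTX, QUW, RST, RTW, RVW, RVX, SUV, UVX

giving chain groups C_0 ≅ Z^9, C_1 ≅ Z^27, C_2 ≅ Z^18.

The boundary map ∂_1: C_1 → C_0 maps an edge to its endpoints' difference, ∂[p,q] = q − p. For instance
  ∂SU = U − S.
This gives a 9×27 integer matrix of rank 8; reducing to Smith normal form yields diagonal entries (1,1,1,1,1,1,1,1).

The boundary map ∂_2: C_2 → C_1 maps a triangle to the signed sum of its edges. For instance
  ∂RVW = VW − RW + RV,
  ∂QRX = RX − QX + QR.
The resulting 27×18 matrix has rank 18, and its Smith normal form has invariant factors (1,1,1,1,1,1,1,1,1,1,1,1,1,1,1,1,1,2).

From H_k ≅ ker(∂_k) / im(∂_{k+1}) we obtain:

  H_0: rank C_0 − rank ∂_1 = 9 − 8 = 1, and the invariant factors of ∂_1 are all 1, so H_0 ≅ Z.
  H_1: rank ker ∂_1 − rank ∂_2 = (27 − 8) − 18 = 1, and ∂_2 has invariant factor 2 > 1, so H_1 ≅ Z ⊕ Z_2.
  H_2: rank ker ∂_2 − rank ∂_3 = (18 − 18) − 0 = 0, and there is no ∂_3, so H_2 ≅ 0.

H_0 = Z,  H_1 = Z ⊕ Z_2,  H_2 = 0.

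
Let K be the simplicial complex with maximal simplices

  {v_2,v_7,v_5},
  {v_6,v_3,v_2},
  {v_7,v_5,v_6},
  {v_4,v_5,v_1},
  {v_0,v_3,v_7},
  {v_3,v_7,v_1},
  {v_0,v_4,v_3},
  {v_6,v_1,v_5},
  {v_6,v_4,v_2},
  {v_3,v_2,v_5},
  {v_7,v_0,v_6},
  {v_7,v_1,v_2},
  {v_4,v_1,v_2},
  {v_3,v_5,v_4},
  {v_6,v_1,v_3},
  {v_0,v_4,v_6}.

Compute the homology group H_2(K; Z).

We work with the vertex ordering v_0 < v_1 < v_2 < v_3 < v_4 < v_5 < v_6 < v_7. The simplices of K, each written with vertices in increasing order, are:

  0-simplices (8): [v_0], [v_1], [v_2], [v_3], [v_4], [v_5], [v_6], [v_7]
  1-simplices (24): (24 of them)
  2-simplices (16): (16 of them)

Hence C_0 ≅ Z^8, C_1 ≅ Z^24, C_2 ≅ Z^16.

The boundary map ∂_1: C_1 → C_0 sends each edge [p,q] (with p < q) to q − p.
As a 8×24 matrix over Z this has rank 7, with invariant factors (1,1,1,1,1,1,1).

Boundary ∂_2: C_2 → C_1 sends each 2-simplex [p,q,r] to [q,r] − [p,r] + [p,q]. For instance
  ∂[v_3,v_4,v_5] = [v_4,v_5] − [v_3,v_5] + [v_3,v_4],
  ∂[v_1,v_3,v_7] = [v_3,v_7] − [v_1,v_7] + [v_1,v_3].
As a 24×16 matrix over Z this has rank 15, with invariant factors (1,1,1,1,1,1,1,1,1,1,1,1,1,1,1).

Reading off H_k = ker ∂_k / im ∂_{k+1}:

  H_2: rank ker ∂_2 − rank ∂_3 = (16 − 15) − 0 = 1, and there is no ∂_3, so H_2 = Z.

H_2 = Z.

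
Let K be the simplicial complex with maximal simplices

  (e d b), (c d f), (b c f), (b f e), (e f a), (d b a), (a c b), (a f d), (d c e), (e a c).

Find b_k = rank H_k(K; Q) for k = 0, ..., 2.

We work with the vertex ordering a < b < c < d < e < f. The simplices of K, each written with vertices in increasing order, are:

  0-simplices (6): a, b, c, d, e, f
  1-simplices (15): ab, ac, ad, ae, af, bc, bd, be, bf, cd, ce, cf, de, df, ef
  2-simplices (10): abc, abd, ace, adf, aef, bcf, bde, bef, cde, cdf

so the chain groups are C_0 ≅ Z^6, C_1 ≅ Z^15, C_2 ≅ Z^10.

Boundary ∂_1: C_1 → C_0 sends each edge [p,q] (with p < q) to q − p.
As a 6×15 matrix over Z this has rank 5, with invariant factors (1,1,1,1,1).

∂_2: C_2 → C_1 maps a triangle to the signed sum of its edges. For instance
  ∂bde = de − be + bd,
  ∂adf = df − af + ad.
This gives a 15×10 integer matrix of rank 10; reducing to Smith normal form yields diagonal entries (1,1,1,1,1,1,1,1,1,2).

From H_k ≅ ker(∂_k) / im(∂_{k+1}) we obtain:

  H_0: rank C_0 − rank ∂_1 = 6 − 5 = 1, and the invariant factors of ∂_1 are all 1, so H_0 ≅ Z.
  H_1: rank ker ∂_1 − rank ∂_2 = (15 − 5) − 10 = 0, and ∂_2 has invariant factor 2 > 1, so H_1 ≅ Z/2.
  H_2: rank ker ∂_2 − rank ∂_3 = (10 − 10) − 0 = 0, and there is no ∂_3, so H_2 ≅ 0.

As a check, the Euler characteristic is 6 − 15 + 10 = 1, which agrees with 1 − 0 + 0 = 1.

Hence the Betti numbers are b_0 = 1, b_1 = 0, b_2 = 0.

b_0 = 1, b_1 = 0, b_2 = 0.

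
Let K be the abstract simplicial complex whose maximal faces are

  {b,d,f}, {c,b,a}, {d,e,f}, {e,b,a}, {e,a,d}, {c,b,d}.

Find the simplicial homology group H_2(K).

We work with the vertex ordering a < b < c < d < e < f. The simplices of K, each written with vertices in increasing order, are:

  0-simplices (6): a, b, c, d, e, f
  1-simplices (12): ab, ac, ad, ae, bc, bd, be, bf, cd, de, df, ef
  2-simplices (6): abc, abe, ade, bcd, bdf, def

so the chain groups are C_0 ≅ Z^6, C_1 ≅ Z^12, C_2 ≅ Z^6.

Boundary ∂_1: C_1 → C_0 sends each edge [p,q] (with p < q) to q − p. For instance
  ∂ab = b − a.
The resulting 6×12 matrix has rank 5, and its Smith normal form has invariant factors (1,1,1,1,1).

Boundary ∂_2: C_2 → C_1 maps a triangle to the signed sum of its edges. For instance
  ∂bdf = df − bf + bd,
  ∂def = ef − df + de.
This gives a 12×6 integer matrix of rank 6; reducing to Smith normal form yields diagonal entries (1,1,1,1,1,1).

Now H_k = ker ∂_k / im ∂_{k+1}, so:

  H_2: rank ker ∂_2 − rank ∂_3 = (6 − 6) − 0 = 0, and there is no ∂_3, so H_2 ≅ 0.

H_2 = 0.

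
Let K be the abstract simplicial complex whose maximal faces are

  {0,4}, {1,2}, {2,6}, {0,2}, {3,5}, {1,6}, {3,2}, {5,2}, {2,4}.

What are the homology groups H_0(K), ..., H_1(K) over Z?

H_0 ≅ Z,  H_1 ≅ Z^3.

K has 7 vertices, 9 edges.
rank ∂_0 = 0, rank ∂_1 = 6 ⇒ b_0 = 7 − 0 − 6 = 1; all invariant factors of ∂_1 are 1 so no torsion. So H_0 ≅ Z.
rank ∂_1 = 6, rank ∂_2 = 0 ⇒ b_1 = 9 − 6 − 0 = 3. So H_1 ≅ Z^3.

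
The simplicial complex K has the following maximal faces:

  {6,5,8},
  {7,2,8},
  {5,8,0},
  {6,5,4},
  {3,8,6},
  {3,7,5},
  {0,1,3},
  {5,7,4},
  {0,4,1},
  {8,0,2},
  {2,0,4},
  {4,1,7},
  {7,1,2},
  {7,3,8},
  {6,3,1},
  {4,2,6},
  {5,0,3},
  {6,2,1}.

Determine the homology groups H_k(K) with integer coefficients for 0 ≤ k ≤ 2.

Fix the vertex order 0 < 1 < 2 < 3 < 4 < 5 < 6 < 7 < 8 and write every simplex with vertices in increasing order. Then dim K = 2 and the simplices of K are:

  0-simplices (9): [0], [1], [2], [3], [4], [5], [6], [7], [8]
  1-simplices (27): (27 of them)
  2-simplices (18): [0,1,3], [0,1,4], [0,2,4], [0,2,8], [0,3,5], [0,5,8], [1,2,6], [1,2,7], [1,3,6], [1,4,7], [2,4,6], [2,7,8], [3,5,7], [3,6,8], [3,7,8], [4,5,6], [4,5,7], [5,6,8]

Hence C_0 ≅ Z^9, C_1 ≅ Z^27, C_2 ≅ Z^18.

∂_1: C_1 → C_0 is given by ∂[p,q] = [q] − [p]. For instance
  ∂[3,6] = [6] − [3].
This gives a 9×27 integer matrix of rank 8; reducing to Smith normal form yields diagonal entries (1,1,1,1,1,1,1,1).

Boundary ∂_2: C_2 → C_1 sends each 2-simplex [p,q,r] to [q,r] − [p,r] + [p,q]. For instance
  ∂[1,3,6] = [3,6] − [1,6] + [1,3],
  ∂[4,5,6] = [5,6] − [4,6] + [4,5].
As a 27×18 matrix over Z this has rank 18, with invariant factors (1,1,1,1,1,1,1,1,1,1,1,1,1,1,1,1,1,2).

Reading off H_k = ker ∂_k / im ∂_{k+1}:

  H_0: rank C_0 − rank ∂_1 = 9 − 8 = 1, and the invariant factors of ∂_1 are all 1, so H_0 = Z.
  H_1: rank ker ∂_1 − rank ∂_2 = (27 − 8) − 18 = 1, and ∂_2 has invariant factor 2 > 1, so H_1 = Z ⊕ Z/2Z.
  H_2: rank ker ∂_2 − rank ∂_3 = (18 − 18) − 0 = 0, and there is no ∂_3, so H_2 = 0.

As a check, the Euler characteristic is 9 − 27 + 18 = 0, which agrees with 1 − 1 + 0 = 0.
(K is a triangulation of the Klein bottle.)

H_0 ≅ Z,  H_1 ≅ Z ⊕ Z/2Z,  H_2 = 0.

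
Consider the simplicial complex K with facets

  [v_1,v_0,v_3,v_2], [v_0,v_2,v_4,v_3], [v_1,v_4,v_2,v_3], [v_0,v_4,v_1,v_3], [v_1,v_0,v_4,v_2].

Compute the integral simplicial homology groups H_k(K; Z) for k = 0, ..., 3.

H_0 = Z,  H_1 = 0,  H_2 = 0,  H_3 = Z.

K has 5 vertices, 10 edges, 10 triangles, 5 3-simplices.
rank ∂_0 = 0, rank ∂_1 = 4 ⇒ b_0 = 5 − 0 − 4 = 1; all invariant factors of ∂_1 are 1 so no torsion. So H_0 = Z.
rank ∂_1 = 4, rank ∂_2 = 6 ⇒ b_1 = 10 − 4 − 6 = 0; all invariant factors of ∂_2 are 1 so no torsion. So H_1 = 0.
rank ∂_2 = 6, rank ∂_3 = 4 ⇒ b_2 = 10 − 6 − 4 = 0; all invariant factors of ∂_3 are 1 so no torsion. So H_2 = 0.
rank ∂_3 = 4, rank ∂_4 = 0 ⇒ b_3 = 5 − 4 − 0 = 1. So H_3 = Z.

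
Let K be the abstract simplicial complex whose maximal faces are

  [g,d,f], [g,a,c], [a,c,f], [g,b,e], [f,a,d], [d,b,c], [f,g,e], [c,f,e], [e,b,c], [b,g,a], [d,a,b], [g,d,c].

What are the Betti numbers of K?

Order the vertices as a < b < c < d < e < f < g. Listing each simplex with vertices in this order, K has dimension 2 with simplices:

  0-simplices (7): a, b, c, d, e, f, g
  1-simplices (18): ab, ac, ad, af, ag, bc, bd, be, bg, cd, ce, cf, cg, df, dg, ef, eg, fg
  2-simplices (12): abd, abg, acf, acg, adf, bcd, bce, beg, cdg, cef, dfg, efg

Hence C_0 ≅ Z^7, C_1 ≅ Z^18, C_2 ≅ Z^12.

Boundary ∂_1: C_1 → C_0 sends each edge [p,q] (with p < q) to q − p.
The 7×18 boundary matrix has rank 6 and Smith normal form diag(1,1,1,1,1,1).

The boundary map ∂_2: C_2 → C_1 maps a triangle to the signed sum of its edges. For instance
  ∂bcd = cd − bd + bc,
  ∂beg = eg − bg + be.
The resulting 18×12 matrix has rank 12, and its Smith normal form has invariant factors (1,1,1,1,1,1,1,1,1,1,1,2).

Computing H_k = (kernel of ∂_k) / (image of ∂_{k+1}):

  H_0: rank C_0 − rank ∂_1 = 7 − 6 = 1, and the invariant factors of ∂_1 are all 1, so H_0 = Z.
  H_1: rank ker ∂_1 − rank ∂_2 = (18 − 6) − 12 = 0, and ∂_2 has invariant factor 2 > 1, so H_1 = Z/2Z.
  H_2: rank ker ∂_2 − rank ∂_3 = (12 − 12) − 0 = 0, and there is no ∂_3, so H_2 = 0.

As a check, the Euler characteristic is 7 − 18 + 12 = 1, which agrees with 1 − 0 + 0 = 1.

Hence the Betti numbers are b_0 = 1, b_1 = 0, b_2 = 0.

b_0 = 1, b_1 = 0, b_2 = 0.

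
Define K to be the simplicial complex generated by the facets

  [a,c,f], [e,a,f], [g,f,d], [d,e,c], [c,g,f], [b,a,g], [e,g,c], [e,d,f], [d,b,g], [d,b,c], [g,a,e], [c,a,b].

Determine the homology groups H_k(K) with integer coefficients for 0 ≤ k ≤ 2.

H_0 ≅ Z,  H_1 ≅ Z_2,  H_2 = 0.

Take the total order a < b < c < d < e < f < g on the vertex set. Then K (dimension 2) consists of the simplices:

  0-simplices (7): a, b, c, d, e, f, g
  1-simplices (18): ab, ac, ae, af, ag, bc, bd, bg, cd, ce, cf, cg, de, df, dg, ef, eg, fg
  2-simplices (12): abc, abg, acf, aef, aeg, bcd, bdg, cde, ceg, cfg, def, dfg

Hence C_0 ≅ Z^7, C_1 ≅ Z^18, C_2 ≅ Z^12.

The boundary map ∂_1: C_1 → C_0 is given by ∂[p,q] = [q] − [p]. For instance
  ∂ag = g − a.
The resulting 7×18 matrix has rank 6, and its Smith normal form has invariant factors (1,1,1,1,1,1).

The boundary map ∂_2: C_2 → C_1 maps a triangle to the signed sum of its edges. For instance
  ∂bcd = cd − bd + bc,
  ∂abc = bc − ac + ab.
This gives a 18×12 integer matrix of rank 12; reducing to Smith normal form yields diagonal entries (1,1,1,1,1,1,1,1,1,1,1,2).

Reading off H_k = ker ∂_k / im ∂_{k+1}:

  H_0: rank C_0 − rank ∂_1 = 7 − 6 = 1, and the invariant factors of ∂_1 are all 1, so H_0 ≅ Z.
  H_1: rank ker ∂_1 − rank ∂_2 = (18 − 6) − 12 = 0, and ∂_2 has invariant factor 2 > 1, so H_1 ≅ Z_2.
  H_2: rank ker ∂_2 − rank ∂_3 = (12 − 12) − 0 = 0, and there is no ∂_3, so H_2 ≅ 0.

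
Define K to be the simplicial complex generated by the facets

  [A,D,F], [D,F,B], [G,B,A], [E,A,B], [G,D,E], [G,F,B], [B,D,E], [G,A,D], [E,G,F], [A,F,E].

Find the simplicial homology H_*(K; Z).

Fix the vertex order A < B < D < E < F < G and write every simplex with vertices in increasing order. Then dim K = 2 and the simplices of K are:

  0-simplices (6): A, B, D, E, F, G
  1-simplices (15): AB, AD, AE, AF, AG, BD, BE, BF, BG, DE, DF, DG, EF, EG, FG
  2-simplices (10): ABE, ABG, ADF, ADG, AEF, BDE, BDF, BFG, DEG, EFG

so the chain groups are C_0 ≅ Z^6, C_1 ≅ Z^15, C_2 ≅ Z^10.

The boundary map ∂_1: C_1 → C_0 is given by ∂[p,q] = [q] − [p]. For instance
  ∂AF = F − A.
The resulting 6×15 matrix has rank 5, and its Smith normal form has invariant factors (1,1,1,1,1).

The boundary map ∂_2: C_2 → C_1 acts by ∂[p,q,r] = [q,r] − [p,r] + [p,q]. For instance
  ∂BFG = FG − BG + BF,
  ∂EFG = FG − EG + EF.
As a 15×10 matrix over Z this has rank 10, with invariant factors (1,1,1,1,1,1,1,1,1,2).

From H_k ≅ ker(∂_k) / im(∂_{k+1}) we obtain:

  H_0: rank C_0 − rank ∂_1 = 6 − 5 = 1, and the invariant factors of ∂_1 are all 1, so H_0 = Z.
  H_1: rank ker ∂_1 − rank ∂_2 = (15 − 5) − 10 = 0, and ∂_2 has invariant factor 2 > 1, so H_1 = Z/2.
  H_2: rank ker ∂_2 − rank ∂_3 = (10 − 10) − 0 = 0, and there is no ∂_3, so H_2 = 0.

As a check, the Euler characteristic is 6 − 15 + 10 = 1, which agrees with 1 − 0 + 0 = 1.

H_0 = Z,  H_1 = Z/2,  H_2 = 0.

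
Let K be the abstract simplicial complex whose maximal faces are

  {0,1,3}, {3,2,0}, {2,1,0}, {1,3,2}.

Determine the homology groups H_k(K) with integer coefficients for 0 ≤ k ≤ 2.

H_0 ≅ Z,  H_1 = 0,  H_2 ≅ Z.

Order the vertices as 0 < 1 < 2 < 3. Listing each simplex with vertices in this order, K has dimension 2 with simplices:

  0-simplices (4): [0], [1], [2], [3]
  1-simplices (6): [0,1], [0,2], [0,3], [1,2], [1,3], [2,3]
  2-simplices (4): [0,1,2], [0,1,3], [0,2,3], [1,2,3]

so the chain groups are C_0 ≅ Z^4, C_1 ≅ Z^6, C_2 ≅ Z^4.

The boundary map ∂_1: C_1 → C_0 sends each edge [p,q] (with p < q) to q − p. For instance
  ∂[0,2] = [2] − [0].
As a 4×6 matrix over Z this has rank 3, with invariant factors (1,1,1).

∂_2: C_2 → C_1 maps a triangle to the signed sum of its edges. For instance
  ∂[0,2,3] = [2,3] − [0,3] + [0,2],
  ∂[0,1,3] = [1,3] − [0,3] + [0,1].
The resulting 6×4 matrix has rank 3, and its Smith normal form has invariant factors (1,1,1).

Now H_k = ker ∂_k / im ∂_{k+1}, so:

  H_0: rank C_0 − rank ∂_1 = 4 − 3 = 1, and the invariant factors of ∂_1 are all 1, so H_0 = Z.
  H_1: rank ker ∂_1 − rank ∂_2 = (6 − 3) − 3 = 0, and the invariant factors of ∂_2 are all 1, so H_1 = 0.
  H_2: rank ker ∂_2 − rank ∂_3 = (4 − 3) − 0 = 1, and there is no ∂_3, so H_2 = Z.

As a check, the Euler characteristic is 4 − 6 + 4 = 2, which agrees with 1 − 0 + 1 = 2.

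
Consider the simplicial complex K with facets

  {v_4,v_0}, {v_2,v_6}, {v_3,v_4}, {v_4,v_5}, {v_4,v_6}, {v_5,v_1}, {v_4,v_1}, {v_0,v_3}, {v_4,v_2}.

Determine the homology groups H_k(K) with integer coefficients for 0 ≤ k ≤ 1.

H_0 ≅ Z,  H_1 ≅ Z^3.

Order the vertices as v_0 < v_1 < v_2 < v_3 < v_4 < v_5 < v_6. Listing each simplex with vertices in this order, K has dimension 1 with simplices:

  0-simplices (7): [v_0], [v_1], [v_2], [v_3], [v_4], [v_5], [v_6]
  1-simplices (9): [v_0,v_3], [v_0,v_4], [v_1,v_4], [v_1,v_5], [v_2,v_4], [v_2,v_6], [v_3,v_4], [v_4,v_5], [v_4,v_6]

Hence C_0 ≅ Z^7, C_1 ≅ Z^9.

Boundary ∂_1: C_1 → C_0 maps an edge to its endpoints' difference, ∂[p,q] = q − p. For instance
  ∂[v_4,v_5] = [v_5] − [v_4].
As a 7×9 matrix over Z this has rank 6, with invariant factors (1,1,1,1,1,1).

Computing H_k = (kernel of ∂_k) / (image of ∂_{k+1}):

  H_0: rank C_0 − rank ∂_1 = 7 − 6 = 1, and the invariant factors of ∂_1 are all 1, so H_0 ≅ Z.
  H_1: rank ker ∂_1 − rank ∂_2 = (9 − 6) − 0 = 3, and there is no ∂_2, so H_1 ≅ Z^3.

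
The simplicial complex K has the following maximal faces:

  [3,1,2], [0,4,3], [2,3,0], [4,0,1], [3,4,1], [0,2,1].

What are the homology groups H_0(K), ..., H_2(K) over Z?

H_0 ≅ Z,  H_1 = 0,  H_2 ≅ Z.

K has 5 vertices, 9 edges, 6 triangles.
rank ∂_0 = 0, rank ∂_1 = 4 ⇒ b_0 = 5 − 0 − 4 = 1; all invariant factors of ∂_1 are 1 so no torsion. So H_0 = Z.
rank ∂_1 = 4, rank ∂_2 = 5 ⇒ b_1 = 9 − 4 − 5 = 0; all invariant factors of ∂_2 are 1 so no torsion. So H_1 = 0.
rank ∂_2 = 5, rank ∂_3 = 0 ⇒ b_2 = 6 − 5 − 0 = 1. So H_2 = Z.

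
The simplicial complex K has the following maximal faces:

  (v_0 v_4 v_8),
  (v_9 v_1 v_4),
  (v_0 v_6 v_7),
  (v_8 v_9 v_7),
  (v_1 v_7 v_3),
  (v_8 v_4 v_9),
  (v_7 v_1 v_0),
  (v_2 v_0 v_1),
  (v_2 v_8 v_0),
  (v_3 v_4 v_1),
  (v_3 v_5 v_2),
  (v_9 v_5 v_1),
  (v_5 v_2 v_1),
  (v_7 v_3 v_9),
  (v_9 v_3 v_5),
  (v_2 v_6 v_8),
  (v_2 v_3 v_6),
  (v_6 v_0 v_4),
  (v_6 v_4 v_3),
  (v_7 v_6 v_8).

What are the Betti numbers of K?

b_0 = 1, b_1 = 1, b_2 = 0.

Order the vertices as v_0 < v_1 < v_2 < v_3 < v_4 < v_5 < v_6 < v_7 < v_8 < v_9. Listing each simplex with vertices in this order, K has dimension 2 with simplices:

  0-simplices (10): [v_0], [v_1], [v_2], [v_3], [v_4], [v_5], [v_6], [v_7], [v_8], [v_9]
  1-simplices (30): (30 of them)
  2-simplices (20): (20 of them)

giving chain groups C_0 ≅ Z^10, C_1 ≅ Z^30, C_2 ≅ Z^20.

The boundary map ∂_1: C_1 → C_0 maps an edge to its endpoints' difference, ∂[p,q] = q − p.
The 10×30 boundary matrix has rank 9 and Smith normal form diag(1,1,1,1,1,1,1,1,1).

The boundary map ∂_2: C_2 → C_1 acts by ∂[p,q,r] = [q,r] − [p,r] + [p,q]. For instance
  ∂[v_0,v_6,v_7] = [v_6,v_7] − [v_0,v_7] + [v_0,v_6],
  ∂[v_0,v_1,v_7] = [v_1,v_7] − [v_0,v_7] + [v_0,v_1].
This gives a 30×20 integer matrix of rank 20; reducing to Smith normal form yields diagonal entries (1,1,1,1,1,1,1,1,1,1,1,1,1,1,1,1,1,1,1,2).

Now H_k = ker ∂_k / im ∂_{k+1}, so:

  H_0: rank C_0 − rank ∂_1 = 10 − 9 = 1, and the invariant factors of ∂_1 are all 1, so H_0 = Z.
  H_1: rank ker ∂_1 − rank ∂_2 = (30 − 9) − 20 = 1, and ∂_2 has invariant factor 2 > 1, so H_1 = Z × Z/2.
  H_2: rank ker ∂_2 − rank ∂_3 = (20 − 20) − 0 = 0, and there is no ∂_3, so H_2 = 0.

Hence the Betti numbers are b_0 = 1, b_1 = 1, b_2 = 0.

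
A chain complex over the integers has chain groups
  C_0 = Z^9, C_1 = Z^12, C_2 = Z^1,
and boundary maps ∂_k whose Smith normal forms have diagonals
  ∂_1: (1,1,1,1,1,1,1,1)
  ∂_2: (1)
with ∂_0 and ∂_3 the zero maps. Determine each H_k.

H_0 = Z,  H_1 = Z^3,  H_2 = 0.

H_0: b_0 = 9 − 0 − 8 = 1; torsion from ∂_1 factors > 1: none. So H_0 = Z.
H_1: b_1 = 12 − 8 − 1 = 3; torsion from ∂_2 factors > 1: none. So H_1 = Z^3.
H_2: b_2 = 1 − 1 − 0 = 0; torsion from ∂_3 factors > 1: none. So H_2 = 0.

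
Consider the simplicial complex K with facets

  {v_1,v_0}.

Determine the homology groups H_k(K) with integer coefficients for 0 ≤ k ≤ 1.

We work with the vertex ordering v_0 < v_1. The simplices of K, each written with vertices in increasing order, are:

  0-simplices (2): [v_0], [v_1]
  1-simplices (1): [v_0,v_1]

giving chain groups C_0 ≅ Z^2, C_1 ≅ Z^1.

Boundary ∂_1: C_1 → C_0 is given by ∂[p,q] = [q] − [p].
The 2×1 boundary matrix has rank 1 and Smith normal form diag(1).

From H_k ≅ ker(∂_k) / im(∂_{k+1}) we obtain:

  H_0: rank C_0 − rank ∂_1 = 2 − 1 = 1, and the invariant factors of ∂_1 are all 1, so H_0 = Z.
  H_1: rank ker ∂_1 − rank ∂_2 = (1 − 1) − 0 = 0, and there is no ∂_2, so H_1 = 0.

H_0 = Z,  H_1 = 0.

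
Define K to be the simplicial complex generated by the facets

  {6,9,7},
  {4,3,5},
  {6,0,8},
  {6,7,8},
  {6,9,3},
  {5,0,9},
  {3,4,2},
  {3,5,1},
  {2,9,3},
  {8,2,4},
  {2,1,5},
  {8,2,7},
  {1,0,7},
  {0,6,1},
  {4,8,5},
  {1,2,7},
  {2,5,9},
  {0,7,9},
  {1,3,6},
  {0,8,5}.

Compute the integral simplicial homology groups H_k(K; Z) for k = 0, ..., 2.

Take the total order 0 < 1 < 2 < 3 < 4 < 5 < 6 < 7 < 8 < 9 on the vertex set. Then K (dimension 2) consists of the simplices:

  0-simplices (10): [0], [1], [2], [3], [4], [5], [6], [7], [8], [9]
  1-simplices (30): (30 of them)
  2-simplices (20): (20 of them)

so the chain groups are C_0 ≅ Z^10, C_1 ≅ Z^30, C_2 ≅ Z^20.

∂_1: C_1 → C_0 is given by ∂[p,q] = [q] − [p]. For instance
  ∂[0,5] = [5] − [0].
The 10×30 boundary matrix has rank 9 and Smith normal form diag(1,1,1,1,1,1,1,1,1).

∂_2: C_2 → C_1 maps a triangle to the signed sum of its edges. For instance
  ∂[0,5,9] = [5,9] − [0,9] + [0,5],
  ∂[0,5,8] = [5,8] − [0,8] + [0,5].
The resulting 30×20 matrix has rank 20, and its Smith normal form has invariant factors (1,1,1,1,1,1,1,1,1,1,1,1,1,1,1,1,1,1,1,2).

Computing H_k = (kernel of ∂_k) / (image of ∂_{k+1}):

  H_0: rank C_0 − rank ∂_1 = 10 − 9 = 1, and the invariant factors of ∂_1 are all 1, so H_0 ≅ Z.
  H_1: rank ker ∂_1 − rank ∂_2 = (30 − 9) − 20 = 1, and ∂_2 has invariant factor 2 > 1, so H_1 ≅ Z ⊕ Z/2.
  H_2: rank ker ∂_2 − rank ∂_3 = (20 − 20) − 0 = 0, and there is no ∂_3, so H_2 ≅ 0.

As a check, the Euler characteristic is 10 − 30 + 20 = 0, which agrees with 1 − 1 + 0 = 0.

H_0 ≅ Z,  H_1 ≅ Z ⊕ Z/2,  H_2 = 0.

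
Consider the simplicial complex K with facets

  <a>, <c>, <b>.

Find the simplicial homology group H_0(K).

H_0 ≅ Z^3.

Order the vertices as a < b < c. Listing each simplex with vertices in this order, K has dimension 0 with simplices:

  0-simplices (3): a, b, c

giving chain groups C_0 ≅ Z^3.

Computing H_k = (kernel of ∂_k) / (image of ∂_{k+1}):

  H_0: rank C_0 − rank ∂_1 = 3 − 0 = 3, and there is no ∂_1, so H_0 = Z^3.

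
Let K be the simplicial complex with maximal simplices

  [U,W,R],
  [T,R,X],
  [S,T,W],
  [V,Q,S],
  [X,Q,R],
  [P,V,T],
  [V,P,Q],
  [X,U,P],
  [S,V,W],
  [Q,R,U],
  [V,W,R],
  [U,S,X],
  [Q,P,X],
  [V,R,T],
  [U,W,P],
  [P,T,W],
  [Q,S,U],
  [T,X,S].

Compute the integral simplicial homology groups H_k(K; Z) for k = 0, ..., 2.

We work with the vertex ordering P < Q < R < S < T < U < V < W < X. The simplices of K, each written with vertices in increasing order, are:

  0-simplices (9): P, Q, R, S, T, U, V, W, X
  1-simplices (27): PQ, PT, PU, PV, PW, PX, QR, QS, QU, QV, QX, RT, RU, RV, RW, RX, ST, SU, SV, SW, SX, TV, TW, TX, UW, UX, VW
  2-simplices (18): PQV, PQX, PTV, PTW, PUW, PUX, QRU, QRX, QSU, QSV, RTV, RTX, RUW, RVW, STW, STX, SUX, SVW

giving chain groups C_0 ≅ Z^9, C_1 ≅ Z^27, C_2 ≅ Z^18.

Boundary ∂_1: C_1 → C_0 sends each edge [p,q] (with p < q) to q − p.
As a 9×27 matrix over Z this has rank 8, with invariant factors (1,1,1,1,1,1,1,1).

The boundary map ∂_2: C_2 → C_1 acts by ∂[p,q,r] = [q,r] − [p,r] + [p,q]. For instance
  ∂QSU = SU − QU + QS,
  ∂QSV = SV − QV + QS.
The 27×18 boundary matrix has rank 18 and Smith normal form diag(1,1,1,1,1,1,1,1,1,1,1,1,1,1,1,1,1,2).

Now H_k = ker ∂_k / im ∂_{k+1}, so:

  H_0: rank C_0 − rank ∂_1 = 9 − 8 = 1, and the invariant factors of ∂_1 are all 1, so H_0 = Z.
  H_1: rank ker ∂_1 − rank ∂_2 = (27 − 8) − 18 = 1, and ∂_2 has invariant factor 2 > 1, so H_1 = Z × Z/2.
  H_2: rank ker ∂_2 − rank ∂_3 = (18 − 18) − 0 = 0, and there is no ∂_3, so H_2 = 0.

As a check, the Euler characteristic is 9 − 27 + 18 = 0, which agrees with 1 − 1 + 0 = 0.
(K is a triangulation of the Klein bottle.)

H_0 ≅ Z,  H_1 ≅ Z × Z/2,  H_2 = 0.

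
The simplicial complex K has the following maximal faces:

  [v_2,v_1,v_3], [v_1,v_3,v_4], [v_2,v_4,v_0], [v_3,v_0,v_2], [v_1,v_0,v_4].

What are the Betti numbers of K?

b_0 = 1, b_1 = 1, b_2 = 0.

K has 5 vertices, 10 edges, 5 triangles.
rank ∂_0 = 0, rank ∂_1 = 4 ⇒ b_0 = 5 − 0 − 4 = 1; all invariant factors of ∂_1 are 1 so no torsion. So H_0 = Z.
rank ∂_1 = 4, rank ∂_2 = 5 ⇒ b_1 = 10 − 4 − 5 = 1; all invariant factors of ∂_2 are 1 so no torsion. So H_1 = Z.
rank ∂_2 = 5, rank ∂_3 = 0 ⇒ b_2 = 5 − 5 − 0 = 0. So H_2 = 0.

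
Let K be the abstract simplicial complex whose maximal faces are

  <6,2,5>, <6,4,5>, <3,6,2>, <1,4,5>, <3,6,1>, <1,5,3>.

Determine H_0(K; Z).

Fix the vertex order 1 < 2 < 3 < 4 < 5 < 6 and write every simplex with vertices in increasing order. Then dim K = 2 and the simplices of K are:

  0-simplices (6): [1], [2], [3], [4], [5], [6]
  1-simplices (12): [1,3], [1,4], [1,5], [1,6], [2,3], [2,5], [2,6], [3,5], [3,6], [4,5], [4,6], [5,6]
  2-simplices (6): [1,3,5], [1,3,6], [1,4,5], [2,3,6], [2,5,6], [4,5,6]

Hence C_0 ≅ Z^6, C_1 ≅ Z^12, C_2 ≅ Z^6.

Boundary ∂_1: C_1 → C_0 is given by ∂[p,q] = [q] − [p]. For instance
  ∂[2,6] = [6] − [2].
This gives a 6×12 integer matrix of rank 5; reducing to Smith normal form yields diagonal entries (1,1,1,1,1).

Boundary ∂_2: C_2 → C_1 maps a triangle to the signed sum of its edges. For instance
  ∂[2,3,6] = [3,6] − [2,6] + [2,3],
  ∂[4,5,6] = [5,6] − [4,6] + [4,5].
This gives a 12×6 integer matrix of rank 6; reducing to Smith normal form yields diagonal entries (1,1,1,1,1,1).

From H_k ≅ ker(∂_k) / im(∂_{k+1}) we obtain:

  H_0: rank C_0 − rank ∂_1 = 6 − 5 = 1, and the invariant factors of ∂_1 are all 1, so H_0 = Z.

H_0 ≅ Z.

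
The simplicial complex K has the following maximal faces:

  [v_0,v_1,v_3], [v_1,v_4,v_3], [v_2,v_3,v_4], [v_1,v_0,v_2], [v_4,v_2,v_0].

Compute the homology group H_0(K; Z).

Fix the vertex order v_0 < v_1 < v_2 < v_3 < v_4 and write every simplex with vertices in increasing order. Then dim K = 2 and the simplices of K are:

  0-simplices (5): [v_0], [v_1], [v_2], [v_3], [v_4]
  1-simplices (10): [v_0,v_1], [v_0,v_2], [v_0,v_3], [v_0,v_4], [v_1,v_2], [v_1,v_3], [v_1,v_4], [v_2,v_3], [v_2,v_4], [v_3,v_4]
  2-simplices (5): [v_0,v_1,v_2], [v_0,v_1,v_3], [v_0,v_2,v_4], [v_1,v_3,v_4], [v_2,v_3,v_4]

so the chain groups are C_0 ≅ Z^5, C_1 ≅ Z^10, C_2 ≅ Z^5.

The boundary map ∂_1: C_1 → C_0 maps an edge to its endpoints' difference, ∂[p,q] = q − p.
As a 5×10 matrix over Z this has rank 4, with invariant factors (1,1,1,1).

∂_2: C_2 → C_1 sends each 2-simplex [p,q,r] to [q,r] − [p,r] + [p,q]. For instance
  ∂[v_1,v_3,v_4] = [v_3,v_4] − [v_1,v_4] + [v_1,v_3],
  ∂[v_0,v_2,v_4] = [v_2,v_4] − [v_0,v_4] + [v_0,v_2].
This gives a 10×5 integer matrix of rank 5; reducing to Smith normal form yields diagonal entries (1,1,1,1,1).

Reading off H_k = ker ∂_k / im ∂_{k+1}:

  H_0: rank C_0 − rank ∂_1 = 5 − 4 = 1, and the invariant factors of ∂_1 are all 1, so H_0 ≅ Z.

H_0 ≅ Z.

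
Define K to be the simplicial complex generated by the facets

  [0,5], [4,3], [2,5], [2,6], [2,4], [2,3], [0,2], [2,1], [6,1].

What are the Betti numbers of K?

Fix the vertex order 0 < 1 < 2 < 3 < 4 < 5 < 6 and write every simplex with vertices in increasing order. Then dim K = 1 and the simplices of K are:

  0-simplices (7): [0], [1], [2], [3], [4], [5], [6]
  1-simplices (9): [0,2], [0,5], [1,2], [1,6], [2,3], [2,4], [2,5], [2,6], [3,4]

Hence C_0 ≅ Z^7, C_1 ≅ Z^9.

Boundary ∂_1: C_1 → C_0 sends each edge [p,q] (with p < q) to q − p.
This gives a 7×9 integer matrix of rank 6; reducing to Smith normal form yields diagonal entries (1,1,1,1,1,1).

Computing H_k = (kernel of ∂_k) / (image of ∂_{k+1}):

  H_0: rank C_0 − rank ∂_1 = 7 − 6 = 1, and the invariant factors of ∂_1 are all 1, so H_0 ≅ Z.
  H_1: rank ker ∂_1 − rank ∂_2 = (9 − 6) − 0 = 3, and there is no ∂_2, so H_1 ≅ Z^3.

As a check, the Euler characteristic is 7 − 9 = -2, which agrees with 1 − 3 = -2.
(K is a triangulation of a wedge of 3 circles.)

Hence the Betti numbers are b_0 = 1, b_1 = 3.

b_0 = 1, b_1 = 3.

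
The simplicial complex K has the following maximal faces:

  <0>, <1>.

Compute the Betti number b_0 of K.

Order the vertices as 0 < 1. Listing each simplex with vertices in this order, K has dimension 0 with simplices:

  0-simplices (2): [0], [1]

so the chain groups are C_0 ≅ Z^2.

Now H_k = ker ∂_k / im ∂_{k+1}, so:

  H_0: rank C_0 − rank ∂_1 = 2 − 0 = 2, and there is no ∂_1, so H_0 = Z^2.

Hence the Betti numbers are b_0 = 2.

b_0 = 2.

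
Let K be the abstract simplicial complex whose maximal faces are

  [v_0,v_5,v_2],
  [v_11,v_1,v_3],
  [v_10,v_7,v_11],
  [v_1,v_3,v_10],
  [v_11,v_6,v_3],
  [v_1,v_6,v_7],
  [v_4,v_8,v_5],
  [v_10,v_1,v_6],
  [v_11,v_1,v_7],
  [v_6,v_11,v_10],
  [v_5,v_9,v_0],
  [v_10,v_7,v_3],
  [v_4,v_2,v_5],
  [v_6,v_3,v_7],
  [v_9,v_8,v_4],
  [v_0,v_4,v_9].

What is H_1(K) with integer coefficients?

H_1 = Z × Z/2.

We work with the vertex ordering v_0 < v_1 < v_2 < v_3 < v_4 < v_5 < v_6 < v_7 < v_8 < v_9 < v_10 < v_11. The simplices of K, each written with vertices in increasing order, are:

  0-simplices (12): [v_0], [v_1], [v_2], [v_3], [v_4], [v_5], [v_6], [v_7], [v_8], [v_9], [v_10], [v_11]
  1-simplices (27): (27 of them)
  2-simplices (16): (16 of them)

so the chain groups are C_0 ≅ Z^12, C_1 ≅ Z^27, C_2 ≅ Z^16.

∂_1: C_1 → C_0 sends each edge [p,q] (with p < q) to q − p. For instance
  ∂[v_6,v_11] = [v_11] − [v_6].
The resulting 12×27 matrix has rank 10, and its Smith normal form has invariant factors (1,1,1,1,1,1,1,1,1,1).

The boundary map ∂_2: C_2 → C_1 acts by ∂[p,q,r] = [q,r] − [p,r] + [p,q]. For instance
  ∂[v_1,v_3,v_11] = [v_3,v_11] − [v_1,v_11] + [v_1,v_3],
  ∂[v_3,v_7,v_10] = [v_7,v_10] − [v_3,v_10] + [v_3,v_7].
As a 27×16 matrix over Z this has rank 16, with invariant factors (1,1,1,1,1,1,1,1,1,1,1,1,1,1,1,2).

From H_k ≅ ker(∂_k) / im(∂_{k+1}) we obtain:

  H_1: rank ker ∂_1 − rank ∂_2 = (27 − 10) − 16 = 1, and ∂_2 has invariant factor 2 > 1, so H_1 = Z × Z/2.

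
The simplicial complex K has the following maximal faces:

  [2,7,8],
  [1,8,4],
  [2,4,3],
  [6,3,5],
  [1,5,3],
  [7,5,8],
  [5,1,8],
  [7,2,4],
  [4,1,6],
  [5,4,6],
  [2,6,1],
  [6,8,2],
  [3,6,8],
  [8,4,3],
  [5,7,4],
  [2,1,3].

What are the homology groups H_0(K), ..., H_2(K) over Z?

Take the total order 1 < 2 < 3 < 4 < 5 < 6 < 7 < 8 on the vertex set. Then K (dimension 2) consists of the simplices:

  0-simplices (8): [1], [2], [3], [4], [5], [6], [7], [8]
  1-simplices (24): (24 of them)
  2-simplices (16): [1,2,3], [1,2,6], [1,3,5], [1,4,6], [1,4,8], [1,5,8], [2,3,4], [2,4,7], [2,6,8], [2,7,8], [3,4,8], [3,5,6], [3,6,8], [4,5,6], [4,5,7], [5,7,8]

so the chain groups are C_0 ≅ Z^8, C_1 ≅ Z^24, C_2 ≅ Z^16.

Boundary ∂_1: C_1 → C_0 is given by ∂[p,q] = [q] − [p]. For instance
  ∂[2,7] = [7] − [2].
The resulting 8×24 matrix has rank 7, and its Smith normal form has invariant factors (1,1,1,1,1,1,1).

Boundary ∂_2: C_2 → C_1 acts by ∂[p,q,r] = [q,r] − [p,r] + [p,q]. For instance
  ∂[5,7,8] = [7,8] − [5,8] + [5,7],
  ∂[2,7,8] = [7,8] − [2,8] + [2,7].
The 24×16 boundary matrix has rank 15 and Smith normal form diag(1,1,1,1,1,1,1,1,1,1,1,1,1,1,1).

Computing H_k = (kernel of ∂_k) / (image of ∂_{k+1}):

  H_0: rank C_0 − rank ∂_1 = 8 − 7 = 1, and the invariant factors of ∂_1 are all 1, so H_0 ≅ Z.
  H_1: rank ker ∂_1 − rank ∂_2 = (24 − 7) − 15 = 2, and the invariant factors of ∂_2 are all 1, so H_1 ≅ Z^2.
  H_2: rank ker ∂_2 − rank ∂_3 = (16 − 15) − 0 = 1, and there is no ∂_3, so H_2 ≅ Z.

As a check, the Euler characteristic is 8 − 24 + 16 = 0, which agrees with 1 − 2 + 1 = 0.

H_0 = Z,  H_1 = Z^2,  H_2 = Z.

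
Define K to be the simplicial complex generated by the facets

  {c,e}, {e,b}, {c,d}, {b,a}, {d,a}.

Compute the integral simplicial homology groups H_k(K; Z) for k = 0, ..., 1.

H_0 = Z,  H_1 = Z.

Take the total order a < b < c < d < e on the vertex set. Then K (dimension 1) consists of the simplices:

  0-simplices (5): a, b, c, d, e
  1-simplices (5): ab, ad, be, cd, ce

so the chain groups are C_0 ≅ Z^5, C_1 ≅ Z^5.

The boundary map ∂_1: C_1 → C_0 maps an edge to its endpoints' difference, ∂[p,q] = q − p. For instance
  ∂ab = b − a.
As a 5×5 matrix over Z this has rank 4, with invariant factors (1,1,1,1).

Now H_k = ker ∂_k / im ∂_{k+1}, so:

  H_0: rank C_0 − rank ∂_1 = 5 − 4 = 1, and the invariant factors of ∂_1 are all 1, so H_0 ≅ Z.
  H_1: rank ker ∂_1 − rank ∂_2 = (5 − 4) − 0 = 1, and there is no ∂_2, so H_1 ≅ Z.

As a check, the Euler characteristic is 5 − 5 = 0, which agrees with 1 − 1 = 0.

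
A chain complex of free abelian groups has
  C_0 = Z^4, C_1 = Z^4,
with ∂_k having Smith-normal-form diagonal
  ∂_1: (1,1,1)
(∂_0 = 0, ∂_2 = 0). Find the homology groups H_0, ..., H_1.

H_0 ≅ Z,  H_1 ≅ Z.

H_0: b_0 = 4 − 0 − 3 = 1; torsion from ∂_1 factors > 1: none. So H_0 ≅ Z.
H_1: b_1 = 4 − 3 − 0 = 1; torsion from ∂_2 factors > 1: none. So H_1 ≅ Z.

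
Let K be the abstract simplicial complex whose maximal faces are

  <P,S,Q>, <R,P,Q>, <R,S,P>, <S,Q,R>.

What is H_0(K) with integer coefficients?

Order the vertices as P < Q < R < S. Listing each simplex with vertices in this order, K has dimension 2 with simplices:

  0-simplices (4): P, Q, R, S
  1-simplices (6): PQ, PR, PS, QR, QS, RS
  2-simplices (4): PQR, PQS, PRS, QRS

so the chain groups are C_0 ≅ Z^4, C_1 ≅ Z^6, C_2 ≅ Z^4.

The boundary map ∂_1: C_1 → C_0 sends each edge [p,q] (with p < q) to q − p.
As a 4×6 matrix over Z this has rank 3, with invariant factors (1,1,1).

The boundary map ∂_2: C_2 → C_1 maps a triangle to the signed sum of its edges. For instance
  ∂PQS = QS − PS + PQ,
  ∂PRS = RS − PS + PR.
The 6×4 boundary matrix has rank 3 and Smith normal form diag(1,1,1).

Computing H_k = (kernel of ∂_k) / (image of ∂_{k+1}):

  H_0: rank C_0 − rank ∂_1 = 4 − 3 = 1, and the invariant factors of ∂_1 are all 1, so H_0 = Z.

H_0 = Z.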